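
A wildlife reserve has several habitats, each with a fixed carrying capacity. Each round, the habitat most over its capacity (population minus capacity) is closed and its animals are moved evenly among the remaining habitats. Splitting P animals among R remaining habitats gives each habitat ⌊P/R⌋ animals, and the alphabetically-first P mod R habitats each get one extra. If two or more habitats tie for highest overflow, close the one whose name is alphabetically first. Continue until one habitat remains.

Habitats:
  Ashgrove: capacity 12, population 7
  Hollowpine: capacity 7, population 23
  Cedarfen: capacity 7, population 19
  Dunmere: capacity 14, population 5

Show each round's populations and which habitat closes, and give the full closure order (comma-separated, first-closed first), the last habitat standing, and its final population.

Round 1: Ashgrove=7 Cedarfen=19 Dunmere=5 Hollowpine=23 → close Hollowpine (overflow 16)
  23÷3 = 7 each, +1 to first 2
Round 2: Ashgrove=15 Cedarfen=27 Dunmere=12 → close Cedarfen (overflow 20)
  27÷2 = 13 each, +1 to first 1
Round 3: Ashgrove=29 Dunmere=25 → close Ashgrove (overflow 17)
  29÷1 = 29 each, +1 to first 0

Closure order: Hollowpine, Cedarfen, Ashgrove
Last habitat: Dunmere with 54 animals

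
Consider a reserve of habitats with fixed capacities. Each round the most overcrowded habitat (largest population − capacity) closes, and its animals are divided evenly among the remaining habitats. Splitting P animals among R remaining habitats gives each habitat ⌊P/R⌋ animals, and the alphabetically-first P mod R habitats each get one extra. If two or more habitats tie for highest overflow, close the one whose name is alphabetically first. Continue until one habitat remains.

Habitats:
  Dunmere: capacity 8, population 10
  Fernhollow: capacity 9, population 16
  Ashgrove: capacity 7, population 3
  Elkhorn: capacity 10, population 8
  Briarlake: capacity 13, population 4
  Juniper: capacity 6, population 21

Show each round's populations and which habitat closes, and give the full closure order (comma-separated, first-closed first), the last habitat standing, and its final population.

Round 1: Ashgrove=3 Briarlake=4 Dunmere=10 Elkhorn=8 Fernhollow=16 Juniper=21 → close Juniper (overflow 15)
  21÷5 = 4 each, +1 to first 1
Round 2: Ashgrove=8 Briarlake=8 Dunmere=14 Elkhorn=12 Fernhollow=20 → close Fernhollow (overflow 11)
  20÷4 = 5 each, +1 to first 0
Round 3: Ashgrove=13 Briarlake=13 Dunmere=19 Elkhorn=17 → close Dunmere (overflow 11)
  19÷3 = 6 each, +1 to first 1
Round 4: Ashgrove=20 Briarlake=19 Elkhorn=23 → close Ashgrove (overflow 13)
  20÷2 = 10 each, +1 to first 0
Round 5: Briarlake=29 Elkhorn=33 → close Elkhorn (overflow 23)
  33÷1 = 33 each, +1 to first 0

Closure order: Juniper, Fernhollow, Dunmere, Ashgrove, Elkhorn
Last habitat: Briarlake with 62 animals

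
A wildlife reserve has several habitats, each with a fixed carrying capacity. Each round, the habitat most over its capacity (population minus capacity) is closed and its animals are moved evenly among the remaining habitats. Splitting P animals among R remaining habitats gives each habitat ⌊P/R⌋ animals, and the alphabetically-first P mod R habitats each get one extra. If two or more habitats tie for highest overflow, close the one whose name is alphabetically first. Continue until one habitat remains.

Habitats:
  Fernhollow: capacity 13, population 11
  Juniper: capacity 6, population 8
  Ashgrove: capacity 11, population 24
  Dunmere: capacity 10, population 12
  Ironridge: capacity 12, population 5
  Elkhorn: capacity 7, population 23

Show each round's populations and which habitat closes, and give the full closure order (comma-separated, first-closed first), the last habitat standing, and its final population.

Round 1: Ashgrove=24 Dunmere=12 Elkhorn=23 Fernhollow=11 Ironridge=5 Juniper=8 → close Elkhorn (overflow 16)
  23÷5 = 4 each, +1 to first 3
Round 2: Ashgrove=29 Dunmere=17 Fernhollow=16 Ironridge=9 Juniper=12 → close Ashgrove (overflow 18)
  29÷4 = 7 each, +1 to first 1
Round 3: Dunmere=25 Fernhollow=23 Ironridge=16 Juniper=19 → close Dunmere (overflow 15)
  25÷3 = 8 each, +1 to first 1
Round 4: Fernhollow=32 Ironridge=24 Juniper=27 → close Juniper (overflow 21)
  27÷2 = 13 each, +1 to first 1
Round 5: Fernhollow=46 Ironridge=37 → close Fernhollow (overflow 33)
  46÷1 = 46 each, +1 to first 0

Closure order: Elkhorn, Ashgrove, Dunmere, Juniper, Fernhollow
Last habitat: Ironridge with 83 animals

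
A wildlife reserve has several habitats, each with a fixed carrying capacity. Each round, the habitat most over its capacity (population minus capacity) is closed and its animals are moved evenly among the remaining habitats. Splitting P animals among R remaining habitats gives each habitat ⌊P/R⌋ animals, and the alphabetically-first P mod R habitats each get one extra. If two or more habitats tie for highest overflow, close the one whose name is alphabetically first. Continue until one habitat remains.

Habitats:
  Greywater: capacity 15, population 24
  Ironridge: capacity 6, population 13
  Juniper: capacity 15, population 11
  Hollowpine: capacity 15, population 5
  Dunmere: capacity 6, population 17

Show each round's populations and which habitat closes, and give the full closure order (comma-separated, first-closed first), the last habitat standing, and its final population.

Round 1: Dunmere=17 Greywater=24 Hollowpine=5 Ironridge=13 Juniper=11 → close Dunmere (overflow 11)
  17÷4 = 4 each, +1 to first 1
Round 2: Greywater=29 Hollowpine=9 Ironridge=17 Juniper=15 → close Greywater (overflow 14)
  29÷3 = 9 each, +1 to first 2
Round 3: Hollowpine=19 Ironridge=27 Juniper=24 → close Ironridge (overflow 21)
  27÷2 = 13 each, +1 to first 1
Round 4: Hollowpine=33 Juniper=37 → close Juniper (overflow 22)
  37÷1 = 37 each, +1 to first 0

Closure order: Dunmere, Greywater, Ironridge, Juniper
Last habitat: Hollowpine with 70 animals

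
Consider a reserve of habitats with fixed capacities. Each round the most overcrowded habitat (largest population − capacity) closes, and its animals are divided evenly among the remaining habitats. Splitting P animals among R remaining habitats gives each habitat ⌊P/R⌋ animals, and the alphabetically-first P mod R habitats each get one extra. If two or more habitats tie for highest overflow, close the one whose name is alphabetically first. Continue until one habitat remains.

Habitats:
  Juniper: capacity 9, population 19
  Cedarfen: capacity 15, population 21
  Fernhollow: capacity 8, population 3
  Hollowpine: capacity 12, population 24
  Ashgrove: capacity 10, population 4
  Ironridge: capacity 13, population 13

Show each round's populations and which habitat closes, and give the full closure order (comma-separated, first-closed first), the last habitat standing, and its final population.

Round 1: Ashgrove=4 Cedarfen=21 Fernhollow=3 Hollowpine=24 Ironridge=13 Juniper=19 → close Hollowpine (overflow 12)
  24÷5 = 4 each, +1 to first 4
Round 2: Ashgrove=9 Cedarfen=26 Fernhollow=8 Ironridge=18 Juniper=23 → close Juniper (overflow 14)
  23÷4 = 5 each, +1 to first 3
Round 3: Ashgrove=15 Cedarfen=32 Fernhollow=14 Ironridge=23 → close Cedarfen (overflow 17)
  32÷3 = 10 each, +1 to first 2
Round 4: Ashgrove=26 Fernhollow=25 Ironridge=33 → close Ironridge (overflow 20)
  33÷2 = 16 each, +1 to first 1
Round 5: Ashgrove=43 Fernhollow=41 → close Ashgrove (overflow 33)
  43÷1 = 43 each, +1 to first 0

Closure order: Hollowpine, Juniper, Cedarfen, Ironridge, Ashgrove
Last habitat: Fernhollow with 84 animals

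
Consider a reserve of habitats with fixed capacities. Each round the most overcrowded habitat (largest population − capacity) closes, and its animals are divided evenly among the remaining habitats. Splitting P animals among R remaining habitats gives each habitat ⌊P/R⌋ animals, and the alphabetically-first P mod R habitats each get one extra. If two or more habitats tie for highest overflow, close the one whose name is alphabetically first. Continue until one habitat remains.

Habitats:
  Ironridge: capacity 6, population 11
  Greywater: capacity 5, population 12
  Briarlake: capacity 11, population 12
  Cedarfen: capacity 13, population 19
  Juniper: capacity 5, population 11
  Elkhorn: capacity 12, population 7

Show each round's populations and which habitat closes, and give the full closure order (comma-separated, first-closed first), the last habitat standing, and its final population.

Round 1: Briarlake=12 Cedarfen=19 Elkhorn=7 Greywater=12 Ironridge=11 Juniper=11 → close Greywater (overflow 7)
  12÷5 = 2 each, +1 to first 2
Round 2: Briarlake=15 Cedarfen=22 Elkhorn=9 Ironridge=13 Juniper=13 → close Cedarfen (overflow 9)
  22÷4 = 5 each, +1 to first 2
Round 3: Briarlake=21 Elkhorn=15 Ironridge=18 Juniper=18 → close Juniper (overflow 13)
  18÷3 = 6 each, +1 to first 0
Round 4: Briarlake=27 Elkhorn=21 Ironridge=24 → close Ironridge (overflow 18)
  24÷2 = 12 each, +1 to first 0
Round 5: Briarlake=39 Elkhorn=33 → close Briarlake (overflow 28)
  39÷1 = 39 each, +1 to first 0

Closure order: Greywater, Cedarfen, Juniper, Ironridge, Briarlake
Last habitat: Elkhorn with 72 animals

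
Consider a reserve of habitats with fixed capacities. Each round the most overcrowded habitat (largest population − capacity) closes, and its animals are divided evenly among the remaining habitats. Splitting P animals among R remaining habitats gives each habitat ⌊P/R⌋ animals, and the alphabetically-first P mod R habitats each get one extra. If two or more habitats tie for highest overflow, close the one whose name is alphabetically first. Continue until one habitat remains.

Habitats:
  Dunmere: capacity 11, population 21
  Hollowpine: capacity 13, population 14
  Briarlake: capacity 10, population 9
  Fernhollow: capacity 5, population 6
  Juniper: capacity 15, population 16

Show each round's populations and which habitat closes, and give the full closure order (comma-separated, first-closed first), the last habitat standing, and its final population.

Closure order: Dunmere, Fernhollow, Hollowpine, Briarlake
Last habitat: Juniper with 66 animals

Round 1: Briarlake=9 Dunmere=21 Fernhollow=6 Hollowpine=14 Juniper=16 → close Dunmere (overflow 10)
  21÷4 = 5 each, +1 to first 1
Round 2: Briarlake=15 Fernhollow=11 Hollowpine=19 Juniper=21 → close Fernhollow (overflow 6)
  11÷3 = 3 each, +1 to first 2
Round 3: Briarlake=19 Hollowpine=23 Juniper=24 → close Hollowpine (overflow 10)
  23÷2 = 11 each, +1 to first 1
Round 4: Briarlake=31 Juniper=35 → close Briarlake (overflow 21)
  31÷1 = 31 each, +1 to first 0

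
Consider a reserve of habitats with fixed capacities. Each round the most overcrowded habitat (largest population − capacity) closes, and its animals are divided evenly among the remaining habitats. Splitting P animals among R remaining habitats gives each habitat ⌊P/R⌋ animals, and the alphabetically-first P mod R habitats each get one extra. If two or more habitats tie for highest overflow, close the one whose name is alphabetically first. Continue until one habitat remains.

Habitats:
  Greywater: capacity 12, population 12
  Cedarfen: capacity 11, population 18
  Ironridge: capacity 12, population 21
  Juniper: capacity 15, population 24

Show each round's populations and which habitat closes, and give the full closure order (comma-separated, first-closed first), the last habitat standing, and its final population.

Closure order: Ironridge, Juniper, Cedarfen
Last habitat: Greywater with 75 animals

Round 1: Cedarfen=18 Greywater=12 Ironridge=21 Juniper=24 → close Ironridge (overflow 9)
  21÷3 = 7 each, +1 to first 0
Round 2: Cedarfen=25 Greywater=19 Juniper=31 → close Juniper (overflow 16)
  31÷2 = 15 each, +1 to first 1
Round 3: Cedarfen=41 Greywater=34 → close Cedarfen (overflow 30)
  41÷1 = 41 each, +1 to first 0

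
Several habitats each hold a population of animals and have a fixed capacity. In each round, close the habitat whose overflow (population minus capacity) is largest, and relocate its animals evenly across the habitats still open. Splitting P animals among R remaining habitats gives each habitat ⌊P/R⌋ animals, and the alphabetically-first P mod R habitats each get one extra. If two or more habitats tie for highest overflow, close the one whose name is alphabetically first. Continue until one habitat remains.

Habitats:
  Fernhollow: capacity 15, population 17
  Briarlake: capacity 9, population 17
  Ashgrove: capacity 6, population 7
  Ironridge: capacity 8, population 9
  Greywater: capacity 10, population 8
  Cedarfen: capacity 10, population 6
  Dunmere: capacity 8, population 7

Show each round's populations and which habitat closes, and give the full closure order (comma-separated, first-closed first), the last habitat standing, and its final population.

Closure order: Briarlake, Fernhollow, Ashgrove, Dunmere, Ironridge, Greywater
Last habitat: Cedarfen with 71 animals

Round 1: Ashgrove=7 Briarlake=17 Cedarfen=6 Dunmere=7 Fernhollow=17 Greywater=8 Ironridge=9 → close Briarlake (overflow 8)
  17÷6 = 2 each, +1 to first 5
Round 2: Ashgrove=10 Cedarfen=9 Dunmere=10 Fernhollow=20 Greywater=11 Ironridge=11 → close Fernhollow (overflow 5)
  20÷5 = 4 each, +1 to first 0
Round 3: Ashgrove=14 Cedarfen=13 Dunmere=14 Greywater=15 Ironridge=15 → close Ashgrove (overflow 8)
  14÷4 = 3 each, +1 to first 2
Round 4: Cedarfen=17 Dunmere=18 Greywater=18 Ironridge=18 → close Dunmere (overflow 10)
  18÷3 = 6 each, +1 to first 0
Round 5: Cedarfen=23 Greywater=24 Ironridge=24 → close Ironridge (overflow 16)
  24÷2 = 12 each, +1 to first 0
Round 6: Cedarfen=35 Greywater=36 → close Greywater (overflow 26)
  36÷1 = 36 each, +1 to first 0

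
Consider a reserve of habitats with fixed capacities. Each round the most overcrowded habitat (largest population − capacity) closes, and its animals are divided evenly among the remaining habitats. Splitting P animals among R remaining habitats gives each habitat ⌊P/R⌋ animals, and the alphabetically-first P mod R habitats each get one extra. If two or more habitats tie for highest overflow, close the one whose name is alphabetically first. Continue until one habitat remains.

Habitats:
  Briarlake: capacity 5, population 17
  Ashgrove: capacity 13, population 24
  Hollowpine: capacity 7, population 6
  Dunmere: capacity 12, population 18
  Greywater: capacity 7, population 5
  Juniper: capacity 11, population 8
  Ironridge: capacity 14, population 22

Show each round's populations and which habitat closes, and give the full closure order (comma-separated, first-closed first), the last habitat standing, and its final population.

Closure order: Briarlake, Ashgrove, Ironridge, Dunmere, Greywater, Hollowpine
Last habitat: Juniper with 100 animals

Round 1: Ashgrove=24 Briarlake=17 Dunmere=18 Greywater=5 Hollowpine=6 Ironridge=22 Juniper=8 → close Briarlake (overflow 12)
  17÷6 = 2 each, +1 to first 5
Round 2: Ashgrove=27 Dunmere=21 Greywater=8 Hollowpine=9 Ironridge=25 Juniper=10 → close Ashgrove (overflow 14)
  27÷5 = 5 each, +1 to first 2
Round 3: Dunmere=27 Greywater=14 Hollowpine=14 Ironridge=30 Juniper=15 → close Ironridge (overflow 16)
  30÷4 = 7 each, +1 to first 2
Round 4: Dunmere=35 Greywater=22 Hollowpine=21 Juniper=22 → close Dunmere (overflow 23)
  35÷3 = 11 each, +1 to first 2
Round 5: Greywater=34 Hollowpine=33 Juniper=33 → close Greywater (overflow 27)
  34÷2 = 17 each, +1 to first 0
Round 6: Hollowpine=50 Juniper=50 → close Hollowpine (overflow 43)
  50÷1 = 50 each, +1 to first 0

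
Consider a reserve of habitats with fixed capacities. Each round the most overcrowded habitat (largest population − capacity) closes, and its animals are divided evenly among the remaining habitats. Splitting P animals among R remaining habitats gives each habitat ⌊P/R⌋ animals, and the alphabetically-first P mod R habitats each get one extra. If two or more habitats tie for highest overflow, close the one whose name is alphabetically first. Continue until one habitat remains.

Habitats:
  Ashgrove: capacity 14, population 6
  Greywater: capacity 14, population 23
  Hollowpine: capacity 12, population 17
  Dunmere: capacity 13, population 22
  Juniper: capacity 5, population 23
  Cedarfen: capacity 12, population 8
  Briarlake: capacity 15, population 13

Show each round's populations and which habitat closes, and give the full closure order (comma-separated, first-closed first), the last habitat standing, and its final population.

Closure order: Juniper, Dunmere, Greywater, Hollowpine, Briarlake, Cedarfen
Last habitat: Ashgrove with 112 animals

Round 1: Ashgrove=6 Briarlake=13 Cedarfen=8 Dunmere=22 Greywater=23 Hollowpine=17 Juniper=23 → close Juniper (overflow 18)
  23÷6 = 3 each, +1 to first 5
Round 2: Ashgrove=10 Briarlake=17 Cedarfen=12 Dunmere=26 Greywater=27 Hollowpine=20 → close Dunmere (overflow 13)
  26÷5 = 5 each, +1 to first 1
Round 3: Ashgrove=16 Briarlake=22 Cedarfen=17 Greywater=32 Hollowpine=25 → close Greywater (overflow 18)
  32÷4 = 8 each, +1 to first 0
Round 4: Ashgrove=24 Briarlake=30 Cedarfen=25 Hollowpine=33 → close Hollowpine (overflow 21)
  33÷3 = 11 each, +1 to first 0
Round 5: Ashgrove=35 Briarlake=41 Cedarfen=36 → close Briarlake (overflow 26)
  41÷2 = 20 each, +1 to first 1
Round 6: Ashgrove=56 Cedarfen=56 → close Cedarfen (overflow 44)
  56÷1 = 56 each, +1 to first 0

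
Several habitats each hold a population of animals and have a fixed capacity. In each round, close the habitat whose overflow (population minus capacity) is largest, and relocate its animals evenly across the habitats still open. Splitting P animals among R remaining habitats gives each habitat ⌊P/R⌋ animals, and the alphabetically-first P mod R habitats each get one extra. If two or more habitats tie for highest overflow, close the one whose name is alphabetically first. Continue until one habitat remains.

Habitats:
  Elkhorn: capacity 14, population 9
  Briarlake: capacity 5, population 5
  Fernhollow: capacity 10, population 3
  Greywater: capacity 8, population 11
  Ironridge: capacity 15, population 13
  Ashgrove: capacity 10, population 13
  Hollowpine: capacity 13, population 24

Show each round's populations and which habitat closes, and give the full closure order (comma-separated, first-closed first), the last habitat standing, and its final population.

Closure order: Hollowpine, Ashgrove, Greywater, Briarlake, Ironridge, Elkhorn
Last habitat: Fernhollow with 78 animals

Round 1: Ashgrove=13 Briarlake=5 Elkhorn=9 Fernhollow=3 Greywater=11 Hollowpine=24 Ironridge=13 → close Hollowpine (overflow 11)
  24÷6 = 4 each, +1 to first 0
Round 2: Ashgrove=17 Briarlake=9 Elkhorn=13 Fernhollow=7 Greywater=15 Ironridge=17 → close Ashgrove (overflow 7)
  17÷5 = 3 each, +1 to first 2
Round 3: Briarlake=13 Elkhorn=17 Fernhollow=10 Greywater=18 Ironridge=20 → close Greywater (overflow 10)
  18÷4 = 4 each, +1 to first 2
Round 4: Briarlake=18 Elkhorn=22 Fernhollow=14 Ironridge=24 → close Briarlake (overflow 13)
  18÷3 = 6 each, +1 to first 0
Round 5: Elkhorn=28 Fernhollow=20 Ironridge=30 → close Ironridge (overflow 15)
  30÷2 = 15 each, +1 to first 0
Round 6: Elkhorn=43 Fernhollow=35 → close Elkhorn (overflow 29)
  43÷1 = 43 each, +1 to first 0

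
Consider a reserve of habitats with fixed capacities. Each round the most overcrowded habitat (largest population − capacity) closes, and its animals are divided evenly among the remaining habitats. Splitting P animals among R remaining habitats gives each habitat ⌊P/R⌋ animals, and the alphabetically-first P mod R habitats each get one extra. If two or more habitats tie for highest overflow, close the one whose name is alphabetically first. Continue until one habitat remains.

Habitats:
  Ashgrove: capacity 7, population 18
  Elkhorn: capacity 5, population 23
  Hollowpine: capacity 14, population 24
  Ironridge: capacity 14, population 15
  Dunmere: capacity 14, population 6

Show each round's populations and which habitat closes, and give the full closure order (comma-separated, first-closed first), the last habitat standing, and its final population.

Round 1: Ashgrove=18 Dunmere=6 Elkhorn=23 Hollowpine=24 Ironridge=15 → close Elkhorn (overflow 18)
  23÷4 = 5 each, +1 to first 3
Round 2: Ashgrove=24 Dunmere=12 Hollowpine=30 Ironridge=20 → close Ashgrove (overflow 17)
  24÷3 = 8 each, +1 to first 0
Round 3: Dunmere=20 Hollowpine=38 Ironridge=28 → close Hollowpine (overflow 24)
  38÷2 = 19 each, +1 to first 0
Round 4: Dunmere=39 Ironridge=47 → close Ironridge (overflow 33)
  47÷1 = 47 each, +1 to first 0

Closure order: Elkhorn, Ashgrove, Hollowpine, Ironridge
Last habitat: Dunmere with 86 animals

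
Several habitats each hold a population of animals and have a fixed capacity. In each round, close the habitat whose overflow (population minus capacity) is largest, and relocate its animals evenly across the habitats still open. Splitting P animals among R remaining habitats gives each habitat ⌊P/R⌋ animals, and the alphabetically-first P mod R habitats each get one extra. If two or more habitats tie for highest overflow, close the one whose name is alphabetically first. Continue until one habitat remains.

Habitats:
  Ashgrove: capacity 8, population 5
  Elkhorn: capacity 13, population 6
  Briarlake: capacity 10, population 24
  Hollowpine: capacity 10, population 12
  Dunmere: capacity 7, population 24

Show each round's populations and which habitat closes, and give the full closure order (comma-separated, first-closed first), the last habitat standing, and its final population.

Round 1: Ashgrove=5 Briarlake=24 Dunmere=24 Elkhorn=6 Hollowpine=12 → close Dunmere (overflow 17)
  24÷4 = 6 each, +1 to first 0
Round 2: Ashgrove=11 Briarlake=30 Elkhorn=12 Hollowpine=18 → close Briarlake (overflow 20)
  30÷3 = 10 each, +1 to first 0
Round 3: Ashgrove=21 Elkhorn=22 Hollowpine=28 → close Hollowpine (overflow 18)
  28÷2 = 14 each, +1 to first 0
Round 4: Ashgrove=35 Elkhorn=36 → close Ashgrove (overflow 27)
  35÷1 = 35 each, +1 to first 0

Closure order: Dunmere, Briarlake, Hollowpine, Ashgrove
Last habitat: Elkhorn with 71 animals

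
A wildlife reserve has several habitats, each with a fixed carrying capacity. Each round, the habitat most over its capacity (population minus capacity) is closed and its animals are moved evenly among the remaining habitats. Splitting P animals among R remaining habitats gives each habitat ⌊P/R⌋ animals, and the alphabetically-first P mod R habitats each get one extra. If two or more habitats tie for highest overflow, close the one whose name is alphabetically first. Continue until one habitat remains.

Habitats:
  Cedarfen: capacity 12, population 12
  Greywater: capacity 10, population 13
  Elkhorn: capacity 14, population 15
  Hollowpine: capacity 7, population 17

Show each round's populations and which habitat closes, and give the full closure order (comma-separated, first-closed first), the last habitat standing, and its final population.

Round 1: Cedarfen=12 Elkhorn=15 Greywater=13 Hollowpine=17 → close Hollowpine (overflow 10)
  17÷3 = 5 each, +1 to first 2
Round 2: Cedarfen=18 Elkhorn=21 Greywater=18 → close Greywater (overflow 8)
  18÷2 = 9 each, +1 to first 0
Round 3: Cedarfen=27 Elkhorn=30 → close Elkhorn (overflow 16)
  30÷1 = 30 each, +1 to first 0

Closure order: Hollowpine, Greywater, Elkhorn
Last habitat: Cedarfen with 57 animals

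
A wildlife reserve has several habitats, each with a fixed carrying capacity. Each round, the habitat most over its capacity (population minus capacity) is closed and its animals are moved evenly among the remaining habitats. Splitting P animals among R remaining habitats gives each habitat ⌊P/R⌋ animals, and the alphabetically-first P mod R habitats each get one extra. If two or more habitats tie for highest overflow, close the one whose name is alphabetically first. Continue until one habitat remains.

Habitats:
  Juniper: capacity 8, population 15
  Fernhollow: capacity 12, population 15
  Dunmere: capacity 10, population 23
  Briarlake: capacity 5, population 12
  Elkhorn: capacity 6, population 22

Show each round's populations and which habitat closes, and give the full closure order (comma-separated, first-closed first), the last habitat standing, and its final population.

Round 1: Briarlake=12 Dunmere=23 Elkhorn=22 Fernhollow=15 Juniper=15 → close Elkhorn (overflow 16)
  22÷4 = 5 each, +1 to first 2
Round 2: Briarlake=18 Dunmere=29 Fernhollow=20 Juniper=20 → close Dunmere (overflow 19)
  29÷3 = 9 each, +1 to first 2
Round 3: Briarlake=28 Fernhollow=30 Juniper=29 → close Briarlake (overflow 23)
  28÷2 = 14 each, +1 to first 0
Round 4: Fernhollow=44 Juniper=43 → close Juniper (overflow 35)
  43÷1 = 43 each, +1 to first 0

Closure order: Elkhorn, Dunmere, Briarlake, Juniper
Last habitat: Fernhollow with 87 animals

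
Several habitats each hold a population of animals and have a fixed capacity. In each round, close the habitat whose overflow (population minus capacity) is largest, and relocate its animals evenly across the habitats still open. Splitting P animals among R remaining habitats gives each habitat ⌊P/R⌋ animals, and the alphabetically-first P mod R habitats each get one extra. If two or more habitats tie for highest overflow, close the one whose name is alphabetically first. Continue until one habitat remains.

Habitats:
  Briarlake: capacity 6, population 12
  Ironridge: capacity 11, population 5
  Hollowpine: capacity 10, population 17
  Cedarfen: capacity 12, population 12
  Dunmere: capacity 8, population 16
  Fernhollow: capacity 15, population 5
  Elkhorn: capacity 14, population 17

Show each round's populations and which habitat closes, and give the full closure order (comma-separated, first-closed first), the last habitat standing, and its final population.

Round 1: Briarlake=12 Cedarfen=12 Dunmere=16 Elkhorn=17 Fernhollow=5 Hollowpine=17 Ironridge=5 → close Dunmere (overflow 8)
  16÷6 = 2 each, +1 to first 4
Round 2: Briarlake=15 Cedarfen=15 Elkhorn=20 Fernhollow=8 Hollowpine=19 Ironridge=7 → close Briarlake (overflow 9)
  15÷5 = 3 each, +1 to first 0
Round 3: Cedarfen=18 Elkhorn=23 Fernhollow=11 Hollowpine=22 Ironridge=10 → close Hollowpine (overflow 12)
  22÷4 = 5 each, +1 to first 2
Round 4: Cedarfen=24 Elkhorn=29 Fernhollow=16 Ironridge=15 → close Elkhorn (overflow 15)
  29÷3 = 9 each, +1 to first 2
Round 5: Cedarfen=34 Fernhollow=26 Ironridge=24 → close Cedarfen (overflow 22)
  34÷2 = 17 each, +1 to first 0
Round 6: Fernhollow=43 Ironridge=41 → close Ironridge (overflow 30)
  41÷1 = 41 each, +1 to first 0

Closure order: Dunmere, Briarlake, Hollowpine, Elkhorn, Cedarfen, Ironridge
Last habitat: Fernhollow with 84 animals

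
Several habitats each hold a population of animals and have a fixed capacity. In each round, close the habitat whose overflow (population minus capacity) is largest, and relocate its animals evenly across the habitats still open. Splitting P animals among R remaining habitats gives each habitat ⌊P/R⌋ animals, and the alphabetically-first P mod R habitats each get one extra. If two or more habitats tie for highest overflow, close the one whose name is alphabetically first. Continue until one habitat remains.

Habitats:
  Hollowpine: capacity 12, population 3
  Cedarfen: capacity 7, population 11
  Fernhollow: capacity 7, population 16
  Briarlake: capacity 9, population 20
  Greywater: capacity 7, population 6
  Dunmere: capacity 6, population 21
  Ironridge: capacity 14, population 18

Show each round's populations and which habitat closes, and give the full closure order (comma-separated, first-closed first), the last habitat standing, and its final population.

Round 1: Briarlake=20 Cedarfen=11 Dunmere=21 Fernhollow=16 Greywater=6 Hollowpine=3 Ironridge=18 → close Dunmere (overflow 15)
  21÷6 = 3 each, +1 to first 3
Round 2: Briarlake=24 Cedarfen=15 Fernhollow=20 Greywater=9 Hollowpine=6 Ironridge=21 → close Briarlake (overflow 15)
  24÷5 = 4 each, +1 to first 4
Round 3: Cedarfen=20 Fernhollow=25 Greywater=14 Hollowpine=11 Ironridge=25 → close Fernhollow (overflow 18)
  25÷4 = 6 each, +1 to first 1
Round 4: Cedarfen=27 Greywater=20 Hollowpine=17 Ironridge=31 → close Cedarfen (overflow 20)
  27÷3 = 9 each, +1 to first 0
Round 5: Greywater=29 Hollowpine=26 Ironridge=40 → close Ironridge (overflow 26)
  40÷2 = 20 each, +1 to first 0
Round 6: Greywater=49 Hollowpine=46 → close Greywater (overflow 42)
  49÷1 = 49 each, +1 to first 0

Closure order: Dunmere, Briarlake, Fernhollow, Cedarfen, Ironridge, Greywater
Last habitat: Hollowpine with 95 animals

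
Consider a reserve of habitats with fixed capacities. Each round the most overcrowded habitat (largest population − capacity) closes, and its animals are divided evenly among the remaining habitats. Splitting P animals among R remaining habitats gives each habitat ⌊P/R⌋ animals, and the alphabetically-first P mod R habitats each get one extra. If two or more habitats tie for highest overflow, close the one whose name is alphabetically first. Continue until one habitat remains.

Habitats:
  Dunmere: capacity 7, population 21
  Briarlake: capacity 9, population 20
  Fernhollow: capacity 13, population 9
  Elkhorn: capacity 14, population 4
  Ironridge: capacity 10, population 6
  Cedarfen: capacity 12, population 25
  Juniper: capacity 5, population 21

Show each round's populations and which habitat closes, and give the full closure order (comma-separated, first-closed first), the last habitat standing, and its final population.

Round 1: Briarlake=20 Cedarfen=25 Dunmere=21 Elkhorn=4 Fernhollow=9 Ironridge=6 Juniper=21 → close Juniper (overflow 16)
  21÷6 = 3 each, +1 to first 3
Round 2: Briarlake=24 Cedarfen=29 Dunmere=25 Elkhorn=7 Fernhollow=12 Ironridge=9 → close Dunmere (overflow 18)
  25÷5 = 5 each, +1 to first 0
Round 3: Briarlake=29 Cedarfen=34 Elkhorn=12 Fernhollow=17 Ironridge=14 → close Cedarfen (overflow 22)
  34÷4 = 8 each, +1 to first 2
Round 4: Briarlake=38 Elkhorn=21 Fernhollow=25 Ironridge=22 → close Briarlake (overflow 29)
  38÷3 = 12 each, +1 to first 2
Round 5: Elkhorn=34 Fernhollow=38 Ironridge=34 → close Fernhollow (overflow 25)
  38÷2 = 19 each, +1 to first 0
Round 6: Elkhorn=53 Ironridge=53 → close Ironridge (overflow 43)
  53÷1 = 53 each, +1 to first 0

Closure order: Juniper, Dunmere, Cedarfen, Briarlake, Fernhollow, Ironridge
Last habitat: Elkhorn with 106 animals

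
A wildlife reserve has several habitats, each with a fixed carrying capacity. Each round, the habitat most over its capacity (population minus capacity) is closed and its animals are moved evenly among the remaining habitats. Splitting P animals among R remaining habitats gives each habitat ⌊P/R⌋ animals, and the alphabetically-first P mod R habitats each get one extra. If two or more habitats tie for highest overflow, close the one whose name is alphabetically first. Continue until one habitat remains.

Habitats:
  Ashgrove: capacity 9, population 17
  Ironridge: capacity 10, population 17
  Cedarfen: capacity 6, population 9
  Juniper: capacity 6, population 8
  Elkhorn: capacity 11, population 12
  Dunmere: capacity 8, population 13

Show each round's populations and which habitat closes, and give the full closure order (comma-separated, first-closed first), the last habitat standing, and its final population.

Closure order: Ashgrove, Ironridge, Dunmere, Cedarfen, Juniper
Last habitat: Elkhorn with 76 animals

Round 1: Ashgrove=17 Cedarfen=9 Dunmere=13 Elkhorn=12 Ironridge=17 Juniper=8 → close Ashgrove (overflow 8)
  17÷5 = 3 each, +1 to first 2
Round 2: Cedarfen=13 Dunmere=17 Elkhorn=15 Ironridge=20 Juniper=11 → close Ironridge (overflow 10)
  20÷4 = 5 each, +1 to first 0
Round 3: Cedarfen=18 Dunmere=22 Elkhorn=20 Juniper=16 → close Dunmere (overflow 14)
  22÷3 = 7 each, +1 to first 1
Round 4: Cedarfen=26 Elkhorn=27 Juniper=23 → close Cedarfen (overflow 20)
  26÷2 = 13 each, +1 to first 0
Round 5: Elkhorn=40 Juniper=36 → close Juniper (overflow 30)
  36÷1 = 36 each, +1 to first 0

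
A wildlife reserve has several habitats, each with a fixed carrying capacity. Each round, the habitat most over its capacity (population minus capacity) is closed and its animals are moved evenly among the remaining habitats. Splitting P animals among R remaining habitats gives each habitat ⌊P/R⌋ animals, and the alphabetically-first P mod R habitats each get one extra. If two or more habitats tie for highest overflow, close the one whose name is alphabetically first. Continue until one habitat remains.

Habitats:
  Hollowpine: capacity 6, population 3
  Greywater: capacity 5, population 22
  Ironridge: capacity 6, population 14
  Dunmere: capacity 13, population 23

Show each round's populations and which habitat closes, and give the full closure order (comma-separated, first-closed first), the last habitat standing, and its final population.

Closure order: Greywater, Dunmere, Ironridge
Last habitat: Hollowpine with 62 animals

Round 1: Dunmere=23 Greywater=22 Hollowpine=3 Ironridge=14 → close Greywater (overflow 17)
  22÷3 = 7 each, +1 to first 1
Round 2: Dunmere=31 Hollowpine=10 Ironridge=21 → close Dunmere (overflow 18)
  31÷2 = 15 each, +1 to first 1
Round 3: Hollowpine=26 Ironridge=36 → close Ironridge (overflow 30)
  36÷1 = 36 each, +1 to first 0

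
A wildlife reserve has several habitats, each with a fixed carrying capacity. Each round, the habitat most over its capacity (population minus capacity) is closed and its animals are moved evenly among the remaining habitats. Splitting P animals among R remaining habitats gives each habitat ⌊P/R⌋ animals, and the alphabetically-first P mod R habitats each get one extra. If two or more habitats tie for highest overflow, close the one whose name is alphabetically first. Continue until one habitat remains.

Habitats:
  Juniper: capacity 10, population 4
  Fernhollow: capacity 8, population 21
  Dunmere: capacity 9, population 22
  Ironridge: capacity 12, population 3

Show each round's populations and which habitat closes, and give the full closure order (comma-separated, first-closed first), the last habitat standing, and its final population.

Round 1: Dunmere=22 Fernhollow=21 Ironridge=3 Juniper=4 → close Dunmere (overflow 13)
  22÷3 = 7 each, +1 to first 1
Round 2: Fernhollow=29 Ironridge=10 Juniper=11 → close Fernhollow (overflow 21)
  29÷2 = 14 each, +1 to first 1
Round 3: Ironridge=25 Juniper=25 → close Juniper (overflow 15)
  25÷1 = 25 each, +1 to first 0

Closure order: Dunmere, Fernhollow, Juniper
Last habitat: Ironridge with 50 animals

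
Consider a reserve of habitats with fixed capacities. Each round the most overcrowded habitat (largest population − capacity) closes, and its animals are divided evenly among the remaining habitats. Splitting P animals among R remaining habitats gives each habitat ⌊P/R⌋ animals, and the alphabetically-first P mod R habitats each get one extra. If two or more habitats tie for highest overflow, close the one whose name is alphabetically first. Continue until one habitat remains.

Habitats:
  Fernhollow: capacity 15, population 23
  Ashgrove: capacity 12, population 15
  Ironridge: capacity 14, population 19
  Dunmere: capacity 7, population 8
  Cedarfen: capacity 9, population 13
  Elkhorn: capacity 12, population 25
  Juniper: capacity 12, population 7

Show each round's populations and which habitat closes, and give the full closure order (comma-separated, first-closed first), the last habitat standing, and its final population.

Closure order: Elkhorn, Fernhollow, Ashgrove, Cedarfen, Ironridge, Dunmere
Last habitat: Juniper with 110 animals

Round 1: Ashgrove=15 Cedarfen=13 Dunmere=8 Elkhorn=25 Fernhollow=23 Ironridge=19 Juniper=7 → close Elkhorn (overflow 13)
  25÷6 = 4 each, +1 to first 1
Round 2: Ashgrove=20 Cedarfen=17 Dunmere=12 Fernhollow=27 Ironridge=23 Juniper=11 → close Fernhollow (overflow 12)
  27÷5 = 5 each, +1 to first 2
Round 3: Ashgrove=26 Cedarfen=23 Dunmere=17 Ironridge=28 Juniper=16 → close Ashgrove (overflow 14)
  26÷4 = 6 each, +1 to first 2
Round 4: Cedarfen=30 Dunmere=24 Ironridge=34 Juniper=22 → close Cedarfen (overflow 21)
  30÷3 = 10 each, +1 to first 0
Round 5: Dunmere=34 Ironridge=44 Juniper=32 → close Ironridge (overflow 30)
  44÷2 = 22 each, +1 to first 0
Round 6: Dunmere=56 Juniper=54 → close Dunmere (overflow 49)
  56÷1 = 56 each, +1 to first 0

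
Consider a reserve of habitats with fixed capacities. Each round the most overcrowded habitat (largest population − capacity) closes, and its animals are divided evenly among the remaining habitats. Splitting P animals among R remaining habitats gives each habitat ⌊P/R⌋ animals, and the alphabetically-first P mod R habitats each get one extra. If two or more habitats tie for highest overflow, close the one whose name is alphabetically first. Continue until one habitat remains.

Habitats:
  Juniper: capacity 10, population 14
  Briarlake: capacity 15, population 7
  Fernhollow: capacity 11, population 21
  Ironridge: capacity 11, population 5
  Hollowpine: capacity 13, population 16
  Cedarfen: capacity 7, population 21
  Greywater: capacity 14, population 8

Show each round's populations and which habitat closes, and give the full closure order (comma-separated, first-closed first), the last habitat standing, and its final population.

Closure order: Cedarfen, Fernhollow, Juniper, Hollowpine, Greywater, Briarlake
Last habitat: Ironridge with 92 animals

Round 1: Briarlake=7 Cedarfen=21 Fernhollow=21 Greywater=8 Hollowpine=16 Ironridge=5 Juniper=14 → close Cedarfen (overflow 14)
  21÷6 = 3 each, +1 to first 3
Round 2: Briarlake=11 Fernhollow=25 Greywater=12 Hollowpine=19 Ironridge=8 Juniper=17 → close Fernhollow (overflow 14)
  25÷5 = 5 each, +1 to first 0
Round 3: Briarlake=16 Greywater=17 Hollowpine=24 Ironridge=13 Juniper=22 → close Juniper (overflow 12)
  22÷4 = 5 each, +1 to first 2
Round 4: Briarlake=22 Greywater=23 Hollowpine=29 Ironridge=18 → close Hollowpine (overflow 16)
  29÷3 = 9 each, +1 to first 2
Round 5: Briarlake=32 Greywater=33 Ironridge=27 → close Greywater (overflow 19)
  33÷2 = 16 each, +1 to first 1
Round 6: Briarlake=49 Ironridge=43 → close Briarlake (overflow 34)
  49÷1 = 49 each, +1 to first 0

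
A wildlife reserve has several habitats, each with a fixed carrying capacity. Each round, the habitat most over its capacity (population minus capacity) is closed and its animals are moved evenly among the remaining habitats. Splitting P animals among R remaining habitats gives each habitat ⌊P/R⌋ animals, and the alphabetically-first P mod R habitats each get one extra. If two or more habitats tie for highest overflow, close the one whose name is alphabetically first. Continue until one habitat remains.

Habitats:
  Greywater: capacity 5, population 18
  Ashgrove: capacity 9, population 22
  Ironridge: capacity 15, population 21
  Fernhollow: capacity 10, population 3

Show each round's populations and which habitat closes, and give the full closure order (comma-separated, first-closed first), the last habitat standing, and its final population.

Closure order: Ashgrove, Greywater, Ironridge
Last habitat: Fernhollow with 64 animals

Round 1: Ashgrove=22 Fernhollow=3 Greywater=18 Ironridge=21 → close Ashgrove (overflow 13)
  22÷3 = 7 each, +1 to first 1
Round 2: Fernhollow=11 Greywater=25 Ironridge=28 → close Greywater (overflow 20)
  25÷2 = 12 each, +1 to first 1
Round 3: Fernhollow=24 Ironridge=40 → close Ironridge (overflow 25)
  40÷1 = 40 each, +1 to first 0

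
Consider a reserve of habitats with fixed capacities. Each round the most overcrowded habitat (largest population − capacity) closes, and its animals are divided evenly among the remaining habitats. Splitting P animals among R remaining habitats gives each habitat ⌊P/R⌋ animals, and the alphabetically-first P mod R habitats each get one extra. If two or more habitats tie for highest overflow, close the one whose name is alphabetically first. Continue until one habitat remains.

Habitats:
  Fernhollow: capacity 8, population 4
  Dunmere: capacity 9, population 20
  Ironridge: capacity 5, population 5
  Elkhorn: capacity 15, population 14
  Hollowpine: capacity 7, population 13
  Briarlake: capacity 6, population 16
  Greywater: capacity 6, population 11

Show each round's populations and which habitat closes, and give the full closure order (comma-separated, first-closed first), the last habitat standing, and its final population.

Closure order: Dunmere, Briarlake, Hollowpine, Greywater, Elkhorn, Ironridge
Last habitat: Fernhollow with 83 animals

Round 1: Briarlake=16 Dunmere=20 Elkhorn=14 Fernhollow=4 Greywater=11 Hollowpine=13 Ironridge=5 → close Dunmere (overflow 11)
  20÷6 = 3 each, +1 to first 2
Round 2: Briarlake=20 Elkhorn=18 Fernhollow=7 Greywater=14 Hollowpine=16 Ironridge=8 → close Briarlake (overflow 14)
  20÷5 = 4 each, +1 to first 0
Round 3: Elkhorn=22 Fernhollow=11 Greywater=18 Hollowpine=20 Ironridge=12 → close Hollowpine (overflow 13)
  20÷4 = 5 each, +1 to first 0
Round 4: Elkhorn=27 Fernhollow=16 Greywater=23 Ironridge=17 → close Greywater (overflow 17)
  23÷3 = 7 each, +1 to first 2
Round 5: Elkhorn=35 Fernhollow=24 Ironridge=24 → close Elkhorn (overflow 20)
  35÷2 = 17 each, +1 to first 1
Round 6: Fernhollow=42 Ironridge=41 → close Ironridge (overflow 36)
  41÷1 = 41 each, +1 to first 0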